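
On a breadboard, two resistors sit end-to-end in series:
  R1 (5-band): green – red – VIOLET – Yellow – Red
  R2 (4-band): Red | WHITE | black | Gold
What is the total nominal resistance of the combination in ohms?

R1: green, red, violet → 527; yellow ×10^4 → 5270000 Ω.
R2: red, white → 29; black ×1 → 29 Ω.
Series: 5270000 + 29 = 5270029 Ω.

5270029 Ω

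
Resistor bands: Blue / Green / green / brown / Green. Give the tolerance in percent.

±0.5%

The last band, green, is the tolerance band.
Green corresponds to ±0.5%.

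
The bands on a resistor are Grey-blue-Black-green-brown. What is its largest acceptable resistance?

86860000 Ω

Grey → 8 (first significant figure)
Blue → 6 (second significant figure)
Black → 0 (third significant figure)
Green → ×10^5 multiplier
Brown → ±1% tolerance
860 × 100000 = 86000000 Ω
Largest = 86000000 × (1 + 1/100) = 86860000 Ω.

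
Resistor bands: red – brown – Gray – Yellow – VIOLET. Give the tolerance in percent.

The last band, violet, is the tolerance band.
Violet corresponds to ±0.1%.

±0.1%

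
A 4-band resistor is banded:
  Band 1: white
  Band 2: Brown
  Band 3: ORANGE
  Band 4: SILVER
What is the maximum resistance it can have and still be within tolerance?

100100 Ω

White → 9 (first significant figure)
Brown → 1 (second significant figure)
Orange → ×10^3 multiplier
Silver → ±10% tolerance
91 × 1000 = 91000 Ω
Maximum = 91000 × (1 + 10/100) = 100100 Ω.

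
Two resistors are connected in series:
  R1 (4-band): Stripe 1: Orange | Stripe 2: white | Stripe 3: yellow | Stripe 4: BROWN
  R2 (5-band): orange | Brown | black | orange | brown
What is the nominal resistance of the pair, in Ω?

700000 Ω

R1: orange, white → 39; yellow ×10^4 → 390000 Ω.
R2: orange, brown, black → 310; orange ×10^3 → 310000 Ω.
Series: 390000 + 310000 = 700000 Ω.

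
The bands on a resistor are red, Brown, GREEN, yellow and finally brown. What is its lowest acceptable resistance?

Red → 2 (first significant figure)
Brown → 1 (second significant figure)
Green → 5 (third significant figure)
Yellow → ×10^4 multiplier
Brown → ±1% tolerance
215 × 10000 = 2150000 Ω
Lowest = 2150000 × (1 − 1/100) = 2128500 Ω.

2128500 Ω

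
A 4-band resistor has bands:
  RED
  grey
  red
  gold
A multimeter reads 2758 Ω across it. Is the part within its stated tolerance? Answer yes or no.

yes

Red → 2 (first significant figure)
Grey → 8 (second significant figure)
Red → ×10^2 multiplier
Gold → ±5% tolerance
28 × 100 = 2800 Ω
Allowed range: 2660 Ω to 2940 Ω.
2758 Ω lies inside that range.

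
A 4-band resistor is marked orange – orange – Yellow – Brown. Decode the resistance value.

Orange → 3 (first significant figure)
Orange → 3 (second significant figure)
Yellow → ×10^4 multiplier
33 × 10000 = 330000 Ω

330000 Ω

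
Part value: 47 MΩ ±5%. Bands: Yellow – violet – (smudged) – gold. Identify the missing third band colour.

47000000 Ω = 47 × 10^6.
The third band is the multiplier, 10^6, which is blue.

blue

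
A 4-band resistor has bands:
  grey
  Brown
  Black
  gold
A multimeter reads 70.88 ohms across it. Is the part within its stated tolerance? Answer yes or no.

no

Grey → 8 (first significant figure)
Brown → 1 (second significant figure)
Black → ×1 multiplier
Gold → ±5% tolerance
81 × 1 = 81 Ω
Allowed range: 76.95 Ω to 85.05 Ω.
70.88 ohms lies outside that range.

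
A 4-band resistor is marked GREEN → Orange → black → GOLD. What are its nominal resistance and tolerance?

Green → 5 (first significant figure)
Orange → 3 (second significant figure)
Black → ×1 multiplier
Gold → ±5% tolerance
53 × 1 = 53 Ω

53 Ω ±5%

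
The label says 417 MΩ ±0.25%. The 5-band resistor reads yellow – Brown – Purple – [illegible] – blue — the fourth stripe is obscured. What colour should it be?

417000000 Ω = 417 × 10^6.
The fourth band is the multiplier, 10^6, which is blue.

blue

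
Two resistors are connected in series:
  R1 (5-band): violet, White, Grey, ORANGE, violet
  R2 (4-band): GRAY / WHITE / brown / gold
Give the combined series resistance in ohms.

798890 Ω

R1: violet, white, grey → 798; orange ×10^3 → 798000 Ω.
R2: grey, white → 89; brown ×10 → 890 Ω.
Series: 798000 + 890 = 798890 Ω.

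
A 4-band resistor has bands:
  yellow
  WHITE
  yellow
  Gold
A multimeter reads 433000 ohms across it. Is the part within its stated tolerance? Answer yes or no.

Yellow → 4 (first significant figure)
White → 9 (second significant figure)
Yellow → ×10^4 multiplier
Gold → ±5% tolerance
49 × 10000 = 490000 Ω
Allowed range: 465500 Ω to 514500 Ω.
433000 ohms lies outside that range.

no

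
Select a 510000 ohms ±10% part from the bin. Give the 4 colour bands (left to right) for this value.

green, brown, yellow, silver

510000 Ω = 51 × 10^4.
5 → green
1 → brown
Multiplier 10^4 → yellow.
±10% tolerance → silver.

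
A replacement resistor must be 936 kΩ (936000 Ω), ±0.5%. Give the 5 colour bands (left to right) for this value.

white, orange, blue, orange, green

936000 Ω = 936 × 10^3.
9 → white
3 → orange
6 → blue
Multiplier 10^3 → orange.
±0.5% tolerance → green.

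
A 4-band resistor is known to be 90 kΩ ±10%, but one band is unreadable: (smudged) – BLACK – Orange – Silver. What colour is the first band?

white

90000 Ω = 90 × 10^3.
The first band gives digit 9 of the significand, and 9 is white.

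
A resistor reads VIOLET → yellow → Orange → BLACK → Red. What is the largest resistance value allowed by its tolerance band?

Violet → 7 (first significant figure)
Yellow → 4 (second significant figure)
Orange → 3 (third significant figure)
Black → ×1 multiplier
Red → ±2% tolerance
743 × 1 = 743 Ω
Largest = 743 × (1 + 2/100) = 757.86 Ω.

757.86 Ω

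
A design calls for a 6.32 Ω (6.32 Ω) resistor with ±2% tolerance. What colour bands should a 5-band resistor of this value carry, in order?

blue, orange, red, silver, red

6.32 Ω = 632 × 10^-2.
6 → blue
3 → orange
2 → red
Multiplier 10^-2 → silver.
±2% tolerance → red.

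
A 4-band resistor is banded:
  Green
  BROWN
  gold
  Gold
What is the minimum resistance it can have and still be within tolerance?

4.845 Ω

Green → 5 (first significant figure)
Brown → 1 (second significant figure)
Gold → ×0.1 multiplier
Gold → ±5% tolerance
51 × 0.1 = 5.1 Ω
Minimum = 5.1 × (1 − 5/100) = 4.845 Ω.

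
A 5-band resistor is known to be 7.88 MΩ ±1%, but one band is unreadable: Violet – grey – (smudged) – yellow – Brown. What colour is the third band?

grey

7880000 Ω = 788 × 10^4.
The third band gives digit 8 of the significand, and 8 is grey.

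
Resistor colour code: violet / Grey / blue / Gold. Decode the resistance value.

78000000 Ω

Violet → 7 (first significant figure)
Grey → 8 (second significant figure)
Blue → ×10^6 multiplier
78 × 1000000 = 78000000 Ω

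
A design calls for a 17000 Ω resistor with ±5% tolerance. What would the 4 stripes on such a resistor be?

17000 Ω = 17 × 10^3.
1 → brown
7 → violet
Multiplier 10^3 → orange.
±5% tolerance → gold.

brown, violet, orange, gold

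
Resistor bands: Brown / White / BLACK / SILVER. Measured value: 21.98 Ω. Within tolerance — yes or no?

Brown → 1 (first significant figure)
White → 9 (second significant figure)
Black → ×1 multiplier
Silver → ±10% tolerance
19 × 1 = 19 Ω
Allowed range: 17.1 Ω to 20.9 Ω.
21.98 Ω lies outside that range.

no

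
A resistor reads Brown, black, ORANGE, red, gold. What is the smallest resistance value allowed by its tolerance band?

Brown → 1 (first significant figure)
Black → 0 (second significant figure)
Orange → 3 (third significant figure)
Red → ×10^2 multiplier
Gold → ±5% tolerance
103 × 100 = 10300 Ω
Smallest = 10300 × (1 − 5/100) = 9785 Ω.

9785 Ω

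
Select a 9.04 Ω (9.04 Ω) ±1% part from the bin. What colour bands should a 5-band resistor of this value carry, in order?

white, black, yellow, silver, brown

9.04 Ω = 904 × 10^-2.
9 → white
0 → black
4 → yellow
Multiplier 10^-2 → silver.
±1% tolerance → brown.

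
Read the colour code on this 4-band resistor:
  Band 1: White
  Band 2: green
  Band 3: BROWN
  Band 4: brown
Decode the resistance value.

White → 9 (first significant figure)
Green → 5 (second significant figure)
Brown → ×10 multiplier
95 × 10 = 950 Ω

950 Ω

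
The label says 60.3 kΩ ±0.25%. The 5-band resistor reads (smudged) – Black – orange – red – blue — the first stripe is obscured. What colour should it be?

60300 Ω = 603 × 10^2.
The first band gives digit 6 of the significand, and 6 is blue.

blue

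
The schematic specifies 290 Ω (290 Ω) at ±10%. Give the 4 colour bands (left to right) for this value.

red, white, brown, silver

290 Ω = 29 × 10^1.
2 → red
9 → white
Multiplier 10^1 → brown.
±10% tolerance → silver.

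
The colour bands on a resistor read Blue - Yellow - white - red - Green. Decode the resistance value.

Blue → 6 (first significant figure)
Yellow → 4 (second significant figure)
White → 9 (third significant figure)
Red → ×10^2 multiplier
649 × 100 = 64900 Ω

64900 Ω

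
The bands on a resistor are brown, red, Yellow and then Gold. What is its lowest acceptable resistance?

Brown → 1 (first significant figure)
Red → 2 (second significant figure)
Yellow → ×10^4 multiplier
Gold → ±5% tolerance
12 × 10000 = 120000 Ω
Lowest = 120000 × (1 − 5/100) = 114000 Ω.

114000 Ω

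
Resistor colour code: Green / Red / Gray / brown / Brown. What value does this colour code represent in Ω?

5280 Ω

Green → 5 (first significant figure)
Red → 2 (second significant figure)
Grey → 8 (third significant figure)
Brown → ×10 multiplier
528 × 10 = 5280 Ω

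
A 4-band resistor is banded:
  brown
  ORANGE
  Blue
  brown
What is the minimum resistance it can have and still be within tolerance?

Brown → 1 (first significant figure)
Orange → 3 (second significant figure)
Blue → ×10^6 multiplier
Brown → ±1% tolerance
13 × 1000000 = 13000000 Ω
Minimum = 13000000 × (1 − 1/100) = 12870000 Ω.

12870000 Ω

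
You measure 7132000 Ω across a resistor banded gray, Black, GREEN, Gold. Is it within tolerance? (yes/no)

no

Grey → 8 (first significant figure)
Black → 0 (second significant figure)
Green → ×10^5 multiplier
Gold → ±5% tolerance
80 × 100000 = 8000000 Ω
Allowed range: 7600000 Ω to 8400000 Ω.
7132000 Ω lies outside that range.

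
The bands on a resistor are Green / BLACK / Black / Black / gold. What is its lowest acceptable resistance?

475 Ω

Green → 5 (first significant figure)
Black → 0 (second significant figure)
Black → 0 (third significant figure)
Black → ×1 multiplier
Gold → ±5% tolerance
500 × 1 = 500 Ω
Lowest = 500 × (1 − 5/100) = 475 Ω.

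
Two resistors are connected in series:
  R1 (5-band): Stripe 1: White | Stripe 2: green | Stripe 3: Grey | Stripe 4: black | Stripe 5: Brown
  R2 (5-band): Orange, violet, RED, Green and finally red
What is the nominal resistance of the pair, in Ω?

37200958 Ω

R1: white, green, grey → 958; black ×1 → 958 Ω.
R2: orange, violet, red → 372; green ×10^5 → 37200000 Ω.
Series: 958 + 37200000 = 37200958 Ω.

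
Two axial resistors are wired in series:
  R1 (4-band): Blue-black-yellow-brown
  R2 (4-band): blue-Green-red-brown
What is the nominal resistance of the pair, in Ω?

R1: blue, black → 60; yellow ×10^4 → 600000 Ω.
R2: blue, green → 65; red ×10^2 → 6500 Ω.
Series: 600000 + 6500 = 606500 Ω.

606500 Ω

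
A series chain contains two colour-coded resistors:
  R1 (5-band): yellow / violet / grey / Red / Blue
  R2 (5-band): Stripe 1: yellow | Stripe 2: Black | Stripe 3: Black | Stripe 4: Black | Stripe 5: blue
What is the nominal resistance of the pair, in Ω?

48200 Ω

R1: yellow, violet, grey → 478; red ×10^2 → 47800 Ω.
R2: yellow, black, black → 400; black ×1 → 400 Ω.
Series: 47800 + 400 = 48200 Ω.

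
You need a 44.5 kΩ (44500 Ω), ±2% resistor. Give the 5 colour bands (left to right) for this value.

yellow, yellow, green, red, red

44500 Ω = 445 × 10^2.
4 → yellow
4 → yellow
5 → green
Multiplier 10^2 → red.
±2% tolerance → red.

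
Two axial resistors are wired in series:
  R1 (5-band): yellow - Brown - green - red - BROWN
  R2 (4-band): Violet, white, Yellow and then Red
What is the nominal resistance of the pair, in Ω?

831500 Ω

R1: yellow, brown, green → 415; red ×10^2 → 41500 Ω.
R2: violet, white → 79; yellow ×10^4 → 790000 Ω.
Series: 41500 + 790000 = 831500 Ω.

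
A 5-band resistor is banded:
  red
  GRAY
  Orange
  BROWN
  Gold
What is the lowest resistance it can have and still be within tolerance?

Red → 2 (first significant figure)
Grey → 8 (second significant figure)
Orange → 3 (third significant figure)
Brown → ×10 multiplier
Gold → ±5% tolerance
283 × 10 = 2830 Ω
Lowest = 2830 × (1 − 5/100) = 2688.5 Ω.

2688.5 Ω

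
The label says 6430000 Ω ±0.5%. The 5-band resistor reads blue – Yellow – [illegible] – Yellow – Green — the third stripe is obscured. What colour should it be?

6430000 Ω = 643 × 10^4.
The third band gives digit 3 of the significand, and 3 is orange.

orange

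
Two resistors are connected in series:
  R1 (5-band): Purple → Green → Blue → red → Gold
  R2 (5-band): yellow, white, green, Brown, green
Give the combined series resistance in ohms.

R1: violet, green, blue → 756; red ×10^2 → 75600 Ω.
R2: yellow, white, green → 495; brown ×10 → 4950 Ω.
Series: 75600 + 4950 = 80550 Ω.

80550 Ω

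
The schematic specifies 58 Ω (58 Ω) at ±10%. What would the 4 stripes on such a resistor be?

58 Ω = 58 × 10^0.
5 → green
8 → grey
Multiplier 10^0 → black.
±10% tolerance → silver.

green, grey, black, silver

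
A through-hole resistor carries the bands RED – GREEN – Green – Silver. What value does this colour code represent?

Red → 2 (first significant figure)
Green → 5 (second significant figure)
Green → ×10^5 multiplier
25 × 100000 = 2500000 Ω

2500000 Ω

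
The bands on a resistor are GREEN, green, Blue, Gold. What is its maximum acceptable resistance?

Green → 5 (first significant figure)
Green → 5 (second significant figure)
Blue → ×10^6 multiplier
Gold → ±5% tolerance
55 × 1000000 = 55000000 Ω
Maximum = 55000000 × (1 + 5/100) = 57750000 Ω.

57750000 Ω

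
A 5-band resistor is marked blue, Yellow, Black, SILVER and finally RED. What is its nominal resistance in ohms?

Blue → 6 (first significant figure)
Yellow → 4 (second significant figure)
Black → 0 (third significant figure)
Silver → ×0.01 multiplier
640 × 0.01 = 6.4 Ω

6.4 Ω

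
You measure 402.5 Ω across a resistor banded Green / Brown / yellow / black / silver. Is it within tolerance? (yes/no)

Green → 5 (first significant figure)
Brown → 1 (second significant figure)
Yellow → 4 (third significant figure)
Black → ×1 multiplier
Silver → ±10% tolerance
514 × 1 = 514 Ω
Allowed range: 462.6 Ω to 565.4 Ω.
402.5 Ω lies outside that range.

no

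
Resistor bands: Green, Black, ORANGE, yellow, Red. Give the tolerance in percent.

The last band, red, is the tolerance band.
Red corresponds to ±2%.

±2%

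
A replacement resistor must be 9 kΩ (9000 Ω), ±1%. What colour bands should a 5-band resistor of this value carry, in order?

9000 Ω = 900 × 10^1.
9 → white
0 → black
0 → black
Multiplier 10^1 → brown.
±1% tolerance → brown.

white, black, black, brown, brown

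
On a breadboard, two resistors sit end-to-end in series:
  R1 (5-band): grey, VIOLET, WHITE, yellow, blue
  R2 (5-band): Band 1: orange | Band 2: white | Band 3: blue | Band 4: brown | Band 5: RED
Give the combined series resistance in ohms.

8793960 Ω

R1: grey, violet, white → 879; yellow ×10^4 → 8790000 Ω.
R2: orange, white, blue → 396; brown ×10 → 3960 Ω.
Series: 8790000 + 3960 = 8793960 Ω.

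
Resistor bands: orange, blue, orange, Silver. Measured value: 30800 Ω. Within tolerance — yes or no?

no

Orange → 3 (first significant figure)
Blue → 6 (second significant figure)
Orange → ×10^3 multiplier
Silver → ±10% tolerance
36 × 1000 = 36000 Ω
Allowed range: 32400 Ω to 39600 Ω.
30800 Ω lies outside that range.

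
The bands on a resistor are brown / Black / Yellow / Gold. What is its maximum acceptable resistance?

105000 Ω

Brown → 1 (first significant figure)
Black → 0 (second significant figure)
Yellow → ×10^4 multiplier
Gold → ±5% tolerance
10 × 10000 = 100000 Ω
Maximum = 100000 × (1 + 5/100) = 105000 Ω.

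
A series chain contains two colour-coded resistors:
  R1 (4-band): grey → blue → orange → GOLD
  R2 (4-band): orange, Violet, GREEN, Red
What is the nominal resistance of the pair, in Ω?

R1: grey, blue → 86; orange ×10^3 → 86000 Ω.
R2: orange, violet → 37; green ×10^5 → 3700000 Ω.
Series: 86000 + 3700000 = 3786000 Ω.

3786000 Ω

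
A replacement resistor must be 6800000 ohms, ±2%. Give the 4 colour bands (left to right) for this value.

blue, grey, green, red

6800000 Ω = 68 × 10^5.
6 → blue
8 → grey
Multiplier 10^5 → green.
±2% tolerance → red.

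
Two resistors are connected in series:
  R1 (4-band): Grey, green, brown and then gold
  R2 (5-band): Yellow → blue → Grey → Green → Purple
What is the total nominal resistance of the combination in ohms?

46800850 Ω

R1: grey, green → 85; brown ×10 → 850 Ω.
R2: yellow, blue, grey → 468; green ×10^5 → 46800000 Ω.
Series: 850 + 46800000 = 46800850 Ω.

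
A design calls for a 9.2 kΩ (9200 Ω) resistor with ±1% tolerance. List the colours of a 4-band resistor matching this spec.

white, red, red, brown

9200 Ω = 92 × 10^2.
9 → white
2 → red
Multiplier 10^2 → red.
±1% tolerance → brown.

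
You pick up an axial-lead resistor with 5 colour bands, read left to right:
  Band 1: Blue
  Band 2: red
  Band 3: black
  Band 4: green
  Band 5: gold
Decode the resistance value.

62000000 Ω

Blue → 6 (first significant figure)
Red → 2 (second significant figure)
Black → 0 (third significant figure)
Green → ×10^5 multiplier
620 × 100000 = 62000000 Ω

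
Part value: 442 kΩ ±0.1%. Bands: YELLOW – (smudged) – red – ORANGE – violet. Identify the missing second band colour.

442000 Ω = 442 × 10^3.
The second band gives digit 4 of the significand, and 4 is yellow.

yellow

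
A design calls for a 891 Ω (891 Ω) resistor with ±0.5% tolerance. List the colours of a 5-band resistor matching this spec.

grey, white, brown, black, green

891 Ω = 891 × 10^0.
8 → grey
9 → white
1 → brown
Multiplier 10^0 → black.
±0.5% tolerance → green.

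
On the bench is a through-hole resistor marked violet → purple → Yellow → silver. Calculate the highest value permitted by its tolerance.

Violet → 7 (first significant figure)
Violet → 7 (second significant figure)
Yellow → ×10^4 multiplier
Silver → ±10% tolerance
77 × 10000 = 770000 Ω
Highest = 770000 × (1 + 10/100) = 847000 Ω.

847000 Ω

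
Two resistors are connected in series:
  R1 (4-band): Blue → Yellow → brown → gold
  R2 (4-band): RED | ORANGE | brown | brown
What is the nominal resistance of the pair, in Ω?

870 Ω

R1: blue, yellow → 64; brown ×10 → 640 Ω.
R2: red, orange → 23; brown ×10 → 230 Ω.
Series: 640 + 230 = 870 Ω.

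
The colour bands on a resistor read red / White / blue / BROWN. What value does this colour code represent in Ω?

29000000 Ω

Red → 2 (first significant figure)
White → 9 (second significant figure)
Blue → ×10^6 multiplier
29 × 1000000 = 29000000 Ω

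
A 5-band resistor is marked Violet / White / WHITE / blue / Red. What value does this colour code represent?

Violet → 7 (first significant figure)
White → 9 (second significant figure)
White → 9 (third significant figure)
Blue → ×10^6 multiplier
799 × 1000000 = 799000000 Ω

799000000 Ω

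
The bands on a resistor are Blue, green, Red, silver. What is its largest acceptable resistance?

7150 Ω

Blue → 6 (first significant figure)
Green → 5 (second significant figure)
Red → ×10^2 multiplier
Silver → ±10% tolerance
65 × 100 = 6500 Ω
Largest = 6500 × (1 + 10/100) = 7150 Ω.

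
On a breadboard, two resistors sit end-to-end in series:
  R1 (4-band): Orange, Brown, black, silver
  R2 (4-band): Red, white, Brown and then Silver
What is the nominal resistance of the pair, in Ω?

321 Ω

R1: orange, brown → 31; black ×1 → 31 Ω.
R2: red, white → 29; brown ×10 → 290 Ω.
Series: 31 + 290 = 321 Ω.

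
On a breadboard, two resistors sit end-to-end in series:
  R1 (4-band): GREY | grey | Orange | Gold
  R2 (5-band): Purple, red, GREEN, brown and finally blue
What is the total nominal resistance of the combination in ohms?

R1: grey, grey → 88; orange ×10^3 → 88000 Ω.
R2: violet, red, green → 725; brown ×10 → 7250 Ω.
Series: 88000 + 7250 = 95250 Ω.

95250 Ω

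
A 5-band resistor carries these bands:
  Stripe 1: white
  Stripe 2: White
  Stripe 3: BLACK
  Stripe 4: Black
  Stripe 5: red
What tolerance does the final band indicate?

The last band, red, is the tolerance band.
Red corresponds to ±2%.

±2%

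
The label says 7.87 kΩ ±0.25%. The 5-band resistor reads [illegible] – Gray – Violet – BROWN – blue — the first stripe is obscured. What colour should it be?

7870 Ω = 787 × 10^1.
The first band gives digit 7 of the significand, and 7 is violet.

violet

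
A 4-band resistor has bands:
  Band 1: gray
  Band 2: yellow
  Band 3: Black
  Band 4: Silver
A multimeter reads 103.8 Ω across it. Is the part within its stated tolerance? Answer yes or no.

Grey → 8 (first significant figure)
Yellow → 4 (second significant figure)
Black → ×1 multiplier
Silver → ±10% tolerance
84 × 1 = 84 Ω
Allowed range: 75.6 Ω to 92.4 Ω.
103.8 Ω lies outside that range.

no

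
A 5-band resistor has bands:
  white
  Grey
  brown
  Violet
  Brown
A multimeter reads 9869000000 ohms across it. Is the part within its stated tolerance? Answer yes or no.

yes

White → 9 (first significant figure)
Grey → 8 (second significant figure)
Brown → 1 (third significant figure)
Violet → ×10^7 multiplier
Brown → ±1% tolerance
981 × 10000000 = 9810000000 Ω
Allowed range: 9711900000 Ω to 9908100000 Ω.
9869000000 ohms lies inside that range.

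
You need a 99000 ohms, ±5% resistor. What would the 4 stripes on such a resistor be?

99000 Ω = 99 × 10^3.
9 → white
9 → white
Multiplier 10^3 → orange.
±5% tolerance → gold.

white, white, orange, gold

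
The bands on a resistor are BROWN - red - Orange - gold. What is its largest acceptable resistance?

Brown → 1 (first significant figure)
Red → 2 (second significant figure)
Orange → ×10^3 multiplier
Gold → ±5% tolerance
12 × 1000 = 12000 Ω
Largest = 12000 × (1 + 5/100) = 12600 Ω.

12600 Ω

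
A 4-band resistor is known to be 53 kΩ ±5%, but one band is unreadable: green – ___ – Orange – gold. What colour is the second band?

53000 Ω = 53 × 10^3.
The second band gives digit 3 of the significand, and 3 is orange.

orange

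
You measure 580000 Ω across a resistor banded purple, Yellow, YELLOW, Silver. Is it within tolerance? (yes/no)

no

Violet → 7 (first significant figure)
Yellow → 4 (second significant figure)
Yellow → ×10^4 multiplier
Silver → ±10% tolerance
74 × 10000 = 740000 Ω
Allowed range: 666000 Ω to 814000 Ω.
580000 Ω lies outside that range.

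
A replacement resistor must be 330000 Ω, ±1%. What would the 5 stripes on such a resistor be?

orange, orange, black, orange, brown

330000 Ω = 330 × 10^3.
3 → orange
3 → orange
0 → black
Multiplier 10^3 → orange.
±1% tolerance → brown.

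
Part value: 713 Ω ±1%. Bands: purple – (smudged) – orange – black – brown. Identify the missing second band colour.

brown

713 Ω = 713 × 10^0.
The second band gives digit 1 of the significand, and 1 is brown.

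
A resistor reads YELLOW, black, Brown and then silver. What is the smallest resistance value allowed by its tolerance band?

360 Ω

Yellow → 4 (first significant figure)
Black → 0 (second significant figure)
Brown → ×10 multiplier
Silver → ±10% tolerance
40 × 10 = 400 Ω
Smallest = 400 × (1 − 10/100) = 360 Ω.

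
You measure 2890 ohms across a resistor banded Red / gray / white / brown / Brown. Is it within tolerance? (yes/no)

yes

Red → 2 (first significant figure)
Grey → 8 (second significant figure)
White → 9 (third significant figure)
Brown → ×10 multiplier
Brown → ±1% tolerance
289 × 10 = 2890 Ω
Allowed range: 2861.1 Ω to 2918.9 Ω.
2890 ohms lies inside that range.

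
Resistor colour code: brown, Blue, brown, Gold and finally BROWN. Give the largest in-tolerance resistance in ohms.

16.261 Ω

Brown → 1 (first significant figure)
Blue → 6 (second significant figure)
Brown → 1 (third significant figure)
Gold → ×0.1 multiplier
Brown → ±1% tolerance
161 × 0.1 = 16.1 Ω
Largest = 16.1 × (1 + 1/100) = 16.261 Ω.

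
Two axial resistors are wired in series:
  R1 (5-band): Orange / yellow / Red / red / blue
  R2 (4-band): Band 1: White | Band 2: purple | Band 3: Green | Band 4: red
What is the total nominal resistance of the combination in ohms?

R1: orange, yellow, red → 342; red ×10^2 → 34200 Ω.
R2: white, violet → 97; green ×10^5 → 9700000 Ω.
Series: 34200 + 9700000 = 9734200 Ω.

9734200 Ω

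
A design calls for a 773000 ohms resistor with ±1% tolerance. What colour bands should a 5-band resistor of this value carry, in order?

773000 Ω = 773 × 10^3.
7 → violet
7 → violet
3 → orange
Multiplier 10^3 → orange.
±1% tolerance → brown.

violet, violet, orange, orange, brown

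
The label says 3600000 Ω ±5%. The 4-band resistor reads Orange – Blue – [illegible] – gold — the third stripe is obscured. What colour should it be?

green

3600000 Ω = 36 × 10^5.
The third band is the multiplier, 10^5, which is green.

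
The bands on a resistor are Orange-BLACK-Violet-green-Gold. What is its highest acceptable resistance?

Orange → 3 (first significant figure)
Black → 0 (second significant figure)
Violet → 7 (third significant figure)
Green → ×10^5 multiplier
Gold → ±5% tolerance
307 × 100000 = 30700000 Ω
Highest = 30700000 × (1 + 5/100) = 32235000 Ω.

32235000 Ω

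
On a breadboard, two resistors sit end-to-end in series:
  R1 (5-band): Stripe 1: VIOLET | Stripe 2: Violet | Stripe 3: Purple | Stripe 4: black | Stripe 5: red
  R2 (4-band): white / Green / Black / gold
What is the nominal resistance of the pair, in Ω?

R1: violet, violet, violet → 777; black ×1 → 777 Ω.
R2: white, green → 95; black ×1 → 95 Ω.
Series: 777 + 95 = 872 Ω.

872 Ω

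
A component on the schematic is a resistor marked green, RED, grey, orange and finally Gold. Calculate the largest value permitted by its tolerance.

Green → 5 (first significant figure)
Red → 2 (second significant figure)
Grey → 8 (third significant figure)
Orange → ×10^3 multiplier
Gold → ±5% tolerance
528 × 1000 = 528000 Ω
Largest = 528000 × (1 + 5/100) = 554400 Ω.

554400 Ω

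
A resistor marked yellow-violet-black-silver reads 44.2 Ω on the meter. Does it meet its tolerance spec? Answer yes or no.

yes

Yellow → 4 (first significant figure)
Violet → 7 (second significant figure)
Black → ×1 multiplier
Silver → ±10% tolerance
47 × 1 = 47 Ω
Allowed range: 42.3 Ω to 51.7 Ω.
44.2 Ω lies inside that range.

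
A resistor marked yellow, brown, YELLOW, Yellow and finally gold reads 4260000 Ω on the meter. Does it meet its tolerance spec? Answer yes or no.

Yellow → 4 (first significant figure)
Brown → 1 (second significant figure)
Yellow → 4 (third significant figure)
Yellow → ×10^4 multiplier
Gold → ±5% tolerance
414 × 10000 = 4140000 Ω
Allowed range: 3933000 Ω to 4347000 Ω.
4260000 Ω lies inside that range.

yes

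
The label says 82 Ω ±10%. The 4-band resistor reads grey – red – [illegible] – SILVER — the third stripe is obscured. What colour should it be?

82 Ω = 82 × 10^0.
The third band is the multiplier, 10^0, which is black.

black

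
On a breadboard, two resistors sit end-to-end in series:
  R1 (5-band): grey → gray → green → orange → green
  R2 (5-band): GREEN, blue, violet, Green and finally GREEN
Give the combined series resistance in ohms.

R1: grey, grey, green → 885; orange ×10^3 → 885000 Ω.
R2: green, blue, violet → 567; green ×10^5 → 56700000 Ω.
Series: 885000 + 56700000 = 57585000 Ω.

57585000 Ω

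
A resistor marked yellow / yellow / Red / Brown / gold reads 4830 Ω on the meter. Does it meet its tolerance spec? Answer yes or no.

no

Yellow → 4 (first significant figure)
Yellow → 4 (second significant figure)
Red → 2 (third significant figure)
Brown → ×10 multiplier
Gold → ±5% tolerance
442 × 10 = 4420 Ω
Allowed range: 4199 Ω to 4641 Ω.
4830 Ω lies outside that range.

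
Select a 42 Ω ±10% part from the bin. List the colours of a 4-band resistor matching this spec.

yellow, red, black, silver

42 Ω = 42 × 10^0.
4 → yellow
2 → red
Multiplier 10^0 → black.
±10% tolerance → silver.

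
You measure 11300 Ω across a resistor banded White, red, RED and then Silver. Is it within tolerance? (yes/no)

White → 9 (first significant figure)
Red → 2 (second significant figure)
Red → ×10^2 multiplier
Silver → ±10% tolerance
92 × 100 = 9200 Ω
Allowed range: 8280 Ω to 10120 Ω.
11300 Ω lies outside that range.

no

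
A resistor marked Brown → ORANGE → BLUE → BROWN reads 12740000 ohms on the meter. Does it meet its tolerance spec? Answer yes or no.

no

Brown → 1 (first significant figure)
Orange → 3 (second significant figure)
Blue → ×10^6 multiplier
Brown → ±1% tolerance
13 × 1000000 = 13000000 Ω
Allowed range: 12870000 Ω to 13130000 Ω.
12740000 ohms lies outside that range.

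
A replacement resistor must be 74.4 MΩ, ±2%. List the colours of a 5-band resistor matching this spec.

74400000 Ω = 744 × 10^5.
7 → violet
4 → yellow
4 → yellow
Multiplier 10^5 → green.
±2% tolerance → red.

violet, yellow, yellow, green, red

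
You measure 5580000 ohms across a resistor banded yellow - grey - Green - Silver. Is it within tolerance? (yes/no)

Yellow → 4 (first significant figure)
Grey → 8 (second significant figure)
Green → ×10^5 multiplier
Silver → ±10% tolerance
48 × 100000 = 4800000 Ω
Allowed range: 4320000 Ω to 5280000 Ω.
5580000 ohms lies outside that range.

no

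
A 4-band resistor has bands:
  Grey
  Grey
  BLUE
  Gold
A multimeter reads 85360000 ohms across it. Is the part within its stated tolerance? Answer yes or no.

yes

Grey → 8 (first significant figure)
Grey → 8 (second significant figure)
Blue → ×10^6 multiplier
Gold → ±5% tolerance
88 × 1000000 = 88000000 Ω
Allowed range: 83600000 Ω to 92400000 Ω.
85360000 ohms lies inside that range.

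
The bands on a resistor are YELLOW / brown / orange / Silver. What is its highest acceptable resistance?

Yellow → 4 (first significant figure)
Brown → 1 (second significant figure)
Orange → ×10^3 multiplier
Silver → ±10% tolerance
41 × 1000 = 41000 Ω
Highest = 41000 × (1 + 10/100) = 45100 Ω.

45100 Ω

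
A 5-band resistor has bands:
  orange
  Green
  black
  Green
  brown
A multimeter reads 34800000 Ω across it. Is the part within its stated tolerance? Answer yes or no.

yes

Orange → 3 (first significant figure)
Green → 5 (second significant figure)
Black → 0 (third significant figure)
Green → ×10^5 multiplier
Brown → ±1% tolerance
350 × 100000 = 35000000 Ω
Allowed range: 34650000 Ω to 35350000 Ω.
34800000 Ω lies inside that range.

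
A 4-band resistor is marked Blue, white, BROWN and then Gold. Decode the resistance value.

Blue → 6 (first significant figure)
White → 9 (second significant figure)
Brown → ×10 multiplier
69 × 10 = 690 Ω

690 Ω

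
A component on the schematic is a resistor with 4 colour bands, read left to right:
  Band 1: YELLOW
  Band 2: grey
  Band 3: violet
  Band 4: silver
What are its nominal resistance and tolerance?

480000000 Ω ±10%

Yellow → 4 (first significant figure)
Grey → 8 (second significant figure)
Violet → ×10^7 multiplier
Silver → ±10% tolerance
48 × 10000000 = 480000000 Ω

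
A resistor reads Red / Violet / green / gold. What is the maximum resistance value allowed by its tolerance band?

2835000 Ω

Red → 2 (first significant figure)
Violet → 7 (second significant figure)
Green → ×10^5 multiplier
Gold → ±5% tolerance
27 × 100000 = 2700000 Ω
Maximum = 2700000 × (1 + 5/100) = 2835000 Ω.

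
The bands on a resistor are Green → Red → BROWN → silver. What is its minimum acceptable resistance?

468 Ω

Green → 5 (first significant figure)
Red → 2 (second significant figure)
Brown → ×10 multiplier
Silver → ±10% tolerance
52 × 10 = 520 Ω
Minimum = 520 × (1 − 10/100) = 468 Ω.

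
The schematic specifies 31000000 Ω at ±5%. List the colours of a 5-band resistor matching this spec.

orange, brown, black, green, gold

31000000 Ω = 310 × 10^5.
3 → orange
1 → brown
0 → black
Multiplier 10^5 → green.
±5% tolerance → gold.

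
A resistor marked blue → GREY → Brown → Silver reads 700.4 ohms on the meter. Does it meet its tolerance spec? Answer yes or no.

Blue → 6 (first significant figure)
Grey → 8 (second significant figure)
Brown → ×10 multiplier
Silver → ±10% tolerance
68 × 10 = 680 Ω
Allowed range: 612 Ω to 748 Ω.
700.4 ohms lies inside that range.

yes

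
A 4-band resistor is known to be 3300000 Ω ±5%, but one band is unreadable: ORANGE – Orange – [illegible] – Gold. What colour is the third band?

3300000 Ω = 33 × 10^5.
The third band is the multiplier, 10^5, which is green.

green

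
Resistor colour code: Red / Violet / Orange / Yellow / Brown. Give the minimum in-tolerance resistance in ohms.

2702700 Ω

Red → 2 (first significant figure)
Violet → 7 (second significant figure)
Orange → 3 (third significant figure)
Yellow → ×10^4 multiplier
Brown → ±1% tolerance
273 × 10000 = 2730000 Ω
Minimum = 2730000 × (1 − 1/100) = 2702700 Ω.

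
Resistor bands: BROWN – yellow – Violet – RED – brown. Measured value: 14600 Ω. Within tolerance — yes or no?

Brown → 1 (first significant figure)
Yellow → 4 (second significant figure)
Violet → 7 (third significant figure)
Red → ×10^2 multiplier
Brown → ±1% tolerance
147 × 100 = 14700 Ω
Allowed range: 14553 Ω to 14847 Ω.
14600 Ω lies inside that range.

yes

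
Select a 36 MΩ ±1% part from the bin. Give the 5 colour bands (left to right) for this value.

orange, blue, black, green, brown

36000000 Ω = 360 × 10^5.
3 → orange
6 → blue
0 → black
Multiplier 10^5 → green.
±1% tolerance → brown.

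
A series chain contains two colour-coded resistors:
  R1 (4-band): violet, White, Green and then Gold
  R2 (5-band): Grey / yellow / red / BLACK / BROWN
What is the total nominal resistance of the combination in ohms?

7900842 Ω

R1: violet, white → 79; green ×10^5 → 7900000 Ω.
R2: grey, yellow, red → 842; black ×1 → 842 Ω.
Series: 7900000 + 842 = 7900842 Ω.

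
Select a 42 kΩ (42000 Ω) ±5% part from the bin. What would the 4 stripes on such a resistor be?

yellow, red, orange, gold

42000 Ω = 42 × 10^3.
4 → yellow
2 → red
Multiplier 10^3 → orange.
±5% tolerance → gold.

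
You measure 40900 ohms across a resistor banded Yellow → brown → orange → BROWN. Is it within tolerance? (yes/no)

yes

Yellow → 4 (first significant figure)
Brown → 1 (second significant figure)
Orange → ×10^3 multiplier
Brown → ±1% tolerance
41 × 1000 = 41000 Ω
Allowed range: 40590 Ω to 41410 Ω.
40900 ohms lies inside that range.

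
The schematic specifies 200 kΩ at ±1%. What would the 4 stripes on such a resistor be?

red, black, yellow, brown

200000 Ω = 20 × 10^4.
2 → red
0 → black
Multiplier 10^4 → yellow.
±1% tolerance → brown.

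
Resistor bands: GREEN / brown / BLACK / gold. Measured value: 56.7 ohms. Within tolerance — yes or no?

no

Green → 5 (first significant figure)
Brown → 1 (second significant figure)
Black → ×1 multiplier
Gold → ±5% tolerance
51 × 1 = 51 Ω
Allowed range: 48.45 Ω to 53.55 Ω.
56.7 ohms lies outside that range.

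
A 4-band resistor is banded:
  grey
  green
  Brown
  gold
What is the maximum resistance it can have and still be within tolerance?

Grey → 8 (first significant figure)
Green → 5 (second significant figure)
Brown → ×10 multiplier
Gold → ±5% tolerance
85 × 10 = 850 Ω
Maximum = 850 × (1 + 5/100) = 892.5 Ω.

892.5 Ω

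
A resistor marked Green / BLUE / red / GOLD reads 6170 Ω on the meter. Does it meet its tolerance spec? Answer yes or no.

Green → 5 (first significant figure)
Blue → 6 (second significant figure)
Red → ×10^2 multiplier
Gold → ±5% tolerance
56 × 100 = 5600 Ω
Allowed range: 5320 Ω to 5880 Ω.
6170 Ω lies outside that range.

no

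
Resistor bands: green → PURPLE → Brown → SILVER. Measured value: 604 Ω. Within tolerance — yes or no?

Green → 5 (first significant figure)
Violet → 7 (second significant figure)
Brown → ×10 multiplier
Silver → ±10% tolerance
57 × 10 = 570 Ω
Allowed range: 513 Ω to 627 Ω.
604 Ω lies inside that range.

yes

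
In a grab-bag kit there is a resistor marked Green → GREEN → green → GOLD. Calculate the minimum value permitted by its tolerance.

5225000 Ω

Green → 5 (first significant figure)
Green → 5 (second significant figure)
Green → ×10^5 multiplier
Gold → ±5% tolerance
55 × 100000 = 5500000 Ω
Minimum = 5500000 × (1 − 5/100) = 5225000 Ω.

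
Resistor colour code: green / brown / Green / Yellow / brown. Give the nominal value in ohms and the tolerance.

5150000 Ω ±1%

Green → 5 (first significant figure)
Brown → 1 (second significant figure)
Green → 5 (third significant figure)
Yellow → ×10^4 multiplier
Brown → ±1% tolerance
515 × 10000 = 5150000 Ω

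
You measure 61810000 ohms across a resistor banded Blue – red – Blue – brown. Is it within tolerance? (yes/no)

yes

Blue → 6 (first significant figure)
Red → 2 (second significant figure)
Blue → ×10^6 multiplier
Brown → ±1% tolerance
62 × 1000000 = 62000000 Ω
Allowed range: 61380000 Ω to 62620000 Ω.
61810000 ohms lies inside that range.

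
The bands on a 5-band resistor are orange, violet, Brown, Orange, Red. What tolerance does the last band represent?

The last band, red, is the tolerance band.
Red corresponds to ±2%.

±2%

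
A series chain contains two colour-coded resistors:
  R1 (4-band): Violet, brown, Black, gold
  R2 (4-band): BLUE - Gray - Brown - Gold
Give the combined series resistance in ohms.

751 Ω

R1: violet, brown → 71; black ×1 → 71 Ω.
R2: blue, grey → 68; brown ×10 → 680 Ω.
Series: 71 + 680 = 751 Ω.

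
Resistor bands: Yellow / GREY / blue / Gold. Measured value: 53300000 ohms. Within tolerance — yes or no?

Yellow → 4 (first significant figure)
Grey → 8 (second significant figure)
Blue → ×10^6 multiplier
Gold → ±5% tolerance
48 × 1000000 = 48000000 Ω
Allowed range: 45600000 Ω to 50400000 Ω.
53300000 ohms lies outside that range.

no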